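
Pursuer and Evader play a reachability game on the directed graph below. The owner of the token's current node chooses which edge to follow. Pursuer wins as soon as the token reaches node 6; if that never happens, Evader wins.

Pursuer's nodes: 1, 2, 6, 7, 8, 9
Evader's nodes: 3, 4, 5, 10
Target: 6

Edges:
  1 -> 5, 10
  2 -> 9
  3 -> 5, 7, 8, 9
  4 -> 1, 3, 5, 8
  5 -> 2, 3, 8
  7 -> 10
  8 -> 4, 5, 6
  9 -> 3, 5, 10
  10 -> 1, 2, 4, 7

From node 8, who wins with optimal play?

A0 = {6}
A1: add {8} — 8 (Pursuer) has 8→6.
A2 = A1; e.g. 1 (Pursuer) has no edge into A1. Fixed point.
8 ∈ A1, so Pursuer can force the target.

Pursuer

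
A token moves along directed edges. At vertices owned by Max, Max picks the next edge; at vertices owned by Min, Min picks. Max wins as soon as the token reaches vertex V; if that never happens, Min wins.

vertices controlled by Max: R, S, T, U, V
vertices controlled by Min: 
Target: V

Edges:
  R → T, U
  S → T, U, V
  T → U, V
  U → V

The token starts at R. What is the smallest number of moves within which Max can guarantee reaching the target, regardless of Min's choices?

A0 = {V}
A1: add {S, T, U} — S (Max) has S→V; T (Max) has T→V; U (Max) has U→V.
A2: add {R} — R (Max) has R→T.
A2 = all vertices. Fixed point.
R enters the attractor at level 2, so Max can force the target in 2 moves from there.

2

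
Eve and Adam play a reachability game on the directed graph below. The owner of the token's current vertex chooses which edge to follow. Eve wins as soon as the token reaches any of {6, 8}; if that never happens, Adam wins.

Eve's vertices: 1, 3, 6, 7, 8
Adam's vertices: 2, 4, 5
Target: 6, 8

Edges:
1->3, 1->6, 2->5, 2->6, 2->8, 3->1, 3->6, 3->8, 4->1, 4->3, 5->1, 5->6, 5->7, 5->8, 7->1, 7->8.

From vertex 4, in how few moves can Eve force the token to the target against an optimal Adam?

2

A0 = {6, 8}
A1: add {1, 3, 7} — 1 (Eve) has 1→6; 3 (Eve) has 3→6; 7 (Eve) has 7→8.
A2: add {4, 5} — 4 (Adam): all of {1, 3} already in; 5 (Adam): all of {1, 6, 7, 8} already in.
4 enters the attractor at level 2, so Eve can force the target in 2 moves from there.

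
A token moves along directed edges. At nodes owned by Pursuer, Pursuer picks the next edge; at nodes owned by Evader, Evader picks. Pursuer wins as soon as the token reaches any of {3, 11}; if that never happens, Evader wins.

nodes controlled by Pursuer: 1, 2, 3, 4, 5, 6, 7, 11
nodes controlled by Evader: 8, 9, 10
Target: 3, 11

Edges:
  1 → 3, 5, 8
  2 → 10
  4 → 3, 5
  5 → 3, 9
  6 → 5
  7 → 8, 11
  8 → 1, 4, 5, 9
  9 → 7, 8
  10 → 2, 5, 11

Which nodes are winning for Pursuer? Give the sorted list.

A0 = {3, 11}
A1: add {1, 4, 5, 7} — 1 (Pursuer) has 1→3; 4 (Pursuer) has 4→3; 5 (Pursuer) has 5→3; 7 (Pursuer) has 7→11.
A2: add {6} — 6 (Pursuer) has 6→5.
A3 = A2; e.g. 2 (Pursuer) has no edge into A2. Fixed point.
Pursuer's winning region = {1, 3, 4, 5, 6, 7, 11}.

1, 3, 4, 5, 6, 7, 11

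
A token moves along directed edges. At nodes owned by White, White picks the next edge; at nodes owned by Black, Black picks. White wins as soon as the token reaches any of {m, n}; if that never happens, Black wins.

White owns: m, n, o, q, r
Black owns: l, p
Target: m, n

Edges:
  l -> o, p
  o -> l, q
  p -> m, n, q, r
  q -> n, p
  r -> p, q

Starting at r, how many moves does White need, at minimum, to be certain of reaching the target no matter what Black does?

2

A0 = {m, n}
A1: add {q} — q (White) has q→n.
A2: add {o, r} — o (White) has o→q; r (White) has r→q.
r enters the attractor at level 2, so White can force the target in 2 moves from there.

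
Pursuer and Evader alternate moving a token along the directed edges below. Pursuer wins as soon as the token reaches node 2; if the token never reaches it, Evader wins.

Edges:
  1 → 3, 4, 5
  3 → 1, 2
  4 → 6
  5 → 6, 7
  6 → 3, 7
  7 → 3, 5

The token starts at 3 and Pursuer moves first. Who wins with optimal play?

Track states (vertex, player-to-move).
A0 = {(2,Pursuer), (2,Evader)}
A1: add {(3,Pursuer)}.
(3,Pursuer) ∈ A1 ⇒ Pursuer forces the target.

Pursuer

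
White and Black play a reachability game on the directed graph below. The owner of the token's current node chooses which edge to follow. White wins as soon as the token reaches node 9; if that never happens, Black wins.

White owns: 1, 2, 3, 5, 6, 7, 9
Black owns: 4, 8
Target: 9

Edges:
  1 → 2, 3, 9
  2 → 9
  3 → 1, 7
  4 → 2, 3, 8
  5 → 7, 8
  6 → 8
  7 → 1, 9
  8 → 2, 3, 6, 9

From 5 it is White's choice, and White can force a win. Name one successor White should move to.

A0 = {9}
A1: add {1, 2, 7} — 1 (White) has 1→9; 2 (White) has 2→9; 7 (White) has 7→9.
A2: add {3, 5} — 3 (White) has 3→1; 5 (White) has 5→7.
A3 = A2; e.g. 4 (Black) can still go to 8. Fixed point.
From 5, successor 7 is in the attractor (rank 1); the other successor 8 is not.

7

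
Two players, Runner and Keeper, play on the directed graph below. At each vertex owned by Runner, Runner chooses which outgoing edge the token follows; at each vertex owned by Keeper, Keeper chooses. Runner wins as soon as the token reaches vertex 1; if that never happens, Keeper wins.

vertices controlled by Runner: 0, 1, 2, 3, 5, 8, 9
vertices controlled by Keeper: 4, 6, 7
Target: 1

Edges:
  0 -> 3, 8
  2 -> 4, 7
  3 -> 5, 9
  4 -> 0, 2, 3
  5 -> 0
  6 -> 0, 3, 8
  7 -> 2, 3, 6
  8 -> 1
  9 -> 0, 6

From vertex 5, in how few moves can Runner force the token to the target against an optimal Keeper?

3

A0 = {1}
A1: add {8} — 8 (Runner) has 8→1.
A2: add {0} — 0 (Runner) has 0→8.
A3: add {5, 9} — 5 (Runner) has 5→0; 9 (Runner) has 9→0.
5 enters the attractor at level 3, so Runner can force the target in 3 moves from there.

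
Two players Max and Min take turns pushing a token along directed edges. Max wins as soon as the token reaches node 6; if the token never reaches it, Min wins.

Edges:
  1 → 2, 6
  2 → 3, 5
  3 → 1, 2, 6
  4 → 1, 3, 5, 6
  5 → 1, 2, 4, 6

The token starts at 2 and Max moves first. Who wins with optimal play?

Track states (vertex, player-to-move).
A0 = {(6,Max), (6,Min)}
A1: add {(1,Max), (3,Max), (4,Max), (5,Max)}.
A2: add {(2,Min), (4,Min)}.
A3 = A2; e.g. (1,Min) stays out. (2,Max) never enters ⇒ Min avoids the target.

Min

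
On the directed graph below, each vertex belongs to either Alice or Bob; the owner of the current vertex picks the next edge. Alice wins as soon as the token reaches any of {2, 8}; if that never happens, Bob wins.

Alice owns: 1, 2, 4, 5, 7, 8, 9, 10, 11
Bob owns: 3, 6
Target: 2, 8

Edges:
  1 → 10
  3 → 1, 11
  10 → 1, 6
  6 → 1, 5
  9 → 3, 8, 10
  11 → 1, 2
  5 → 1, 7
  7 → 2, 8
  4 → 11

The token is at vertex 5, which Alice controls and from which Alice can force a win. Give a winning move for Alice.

A0 = {2, 8}
A1: add {7, 9, 11} — 7 (Alice) has 7→2; 9 (Alice) has 9→8; 11 (Alice) has 11→2.
A2: add {4, 5} — 4 (Alice) has 4→11; 5 (Alice) has 5→7.
A3 = A2; e.g. 1 (Alice) has no edge into A2. Fixed point.
From 5, successor 7 is in the attractor (rank 1); the other successor 1 is not.

7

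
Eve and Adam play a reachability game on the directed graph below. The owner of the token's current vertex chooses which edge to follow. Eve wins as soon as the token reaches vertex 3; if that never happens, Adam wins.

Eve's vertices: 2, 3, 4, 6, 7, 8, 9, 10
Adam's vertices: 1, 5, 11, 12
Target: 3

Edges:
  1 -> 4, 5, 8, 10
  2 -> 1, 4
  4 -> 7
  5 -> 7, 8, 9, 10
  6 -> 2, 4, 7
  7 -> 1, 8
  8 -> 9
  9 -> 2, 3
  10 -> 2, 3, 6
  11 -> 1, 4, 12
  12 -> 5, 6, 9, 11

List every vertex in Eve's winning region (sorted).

1, 2, 3, 4, 5, 6, 7, 8, 9, 10

A0 = {3}
A1: add {9, 10} — 9 (Eve) has 9→3; 10 (Eve) has 10→3.
A2: add {8} — 8 (Eve) has 8→9.
A3: add {7} — 7 (Eve) has 7→8.
A4: add {4, 5, 6} — 4 (Eve) has 4→7; 5 (Adam): all of {7, 8, 9, 10} already in; 6 (Eve) has 6→7.
A5: add {1, 2} — 1 (Adam): all of {4, 5, 8, 10} already in; 2 (Eve) has 2→4.
A6 = A5; e.g. 11 (Adam) can still go to 12. Fixed point.
Eve's winning region = {1, 2, 3, 4, 5, 6, 7, 8, 9, 10}.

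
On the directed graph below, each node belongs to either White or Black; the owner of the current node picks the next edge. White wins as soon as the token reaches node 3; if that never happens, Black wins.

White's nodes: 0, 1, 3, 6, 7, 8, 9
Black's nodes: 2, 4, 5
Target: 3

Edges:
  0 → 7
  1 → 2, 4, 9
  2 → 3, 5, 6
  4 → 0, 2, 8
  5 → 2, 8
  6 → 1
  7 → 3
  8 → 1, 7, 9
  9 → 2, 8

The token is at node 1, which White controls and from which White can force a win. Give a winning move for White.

9

A0 = {3}
A1: add {7} — 7 (White) has 7→3.
A2: add {0, 8} — 0 (White) has 0→7; 8 (White) has 8→7.
A3: add {9} — 9 (White) has 9→8.
A4: add {1} — 1 (White) has 1→9.
A5: add {6} — 6 (White) has 6→1.
A6 = A5; e.g. 2 (Black) can still go to 5. Fixed point.
From 1, successor 9 is in the attractor (rank 3); the other successors 2, 4 are not.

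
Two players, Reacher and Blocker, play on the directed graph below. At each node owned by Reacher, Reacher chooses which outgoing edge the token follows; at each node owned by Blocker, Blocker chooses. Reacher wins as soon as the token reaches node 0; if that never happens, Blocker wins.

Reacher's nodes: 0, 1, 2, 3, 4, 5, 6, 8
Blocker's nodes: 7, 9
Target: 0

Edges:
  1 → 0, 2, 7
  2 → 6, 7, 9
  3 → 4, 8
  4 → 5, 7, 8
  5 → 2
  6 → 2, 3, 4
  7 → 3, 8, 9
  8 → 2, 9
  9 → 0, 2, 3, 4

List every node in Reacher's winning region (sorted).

A0 = {0}
A1: add {1} — 1 (Reacher) has 1→0.
A2 = A1; e.g. 2 (Reacher) has no edge into A1. Fixed point.
Reacher's winning region = {0, 1}.

0, 1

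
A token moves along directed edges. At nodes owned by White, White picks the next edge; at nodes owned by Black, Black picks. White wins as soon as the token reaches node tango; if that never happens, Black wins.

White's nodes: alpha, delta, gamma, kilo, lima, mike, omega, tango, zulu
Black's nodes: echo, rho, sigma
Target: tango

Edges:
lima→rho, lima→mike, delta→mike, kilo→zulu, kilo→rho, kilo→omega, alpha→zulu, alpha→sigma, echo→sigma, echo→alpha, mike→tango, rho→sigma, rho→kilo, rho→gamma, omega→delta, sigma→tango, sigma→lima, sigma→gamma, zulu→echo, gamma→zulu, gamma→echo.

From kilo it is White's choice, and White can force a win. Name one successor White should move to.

A0 = {tango}
A1: add {mike} — mike (White) has mike→tango.
A2: add {delta, lima} — lima (White) has lima→mike; delta (White) has delta→mike.
A3: add {omega} — omega (White) has omega→delta.
A4: add {kilo} — kilo (White) has kilo→omega.
A5 = A4; e.g. zulu (White) has no edge into A4. Fixed point.
From kilo, successor omega is in the attractor (rank 3); the other successors rho, zulu are not.

omega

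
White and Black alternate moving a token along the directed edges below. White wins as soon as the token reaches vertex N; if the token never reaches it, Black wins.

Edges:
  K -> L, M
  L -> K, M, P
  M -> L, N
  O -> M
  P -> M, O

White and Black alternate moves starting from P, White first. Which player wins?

White

Track states (vertex, player-to-move).
A0 = {(N,White), (N,Black)}
A1: add {(M,White)}.
A2: add {(O,Black)}.
A3: add {(P,White)}.
(P,White) ∈ A3 ⇒ White forces the target.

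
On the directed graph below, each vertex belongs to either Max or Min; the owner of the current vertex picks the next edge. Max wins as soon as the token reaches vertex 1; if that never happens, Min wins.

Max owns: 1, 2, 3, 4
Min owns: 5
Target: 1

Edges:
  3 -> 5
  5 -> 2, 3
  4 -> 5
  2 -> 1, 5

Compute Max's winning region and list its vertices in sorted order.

1, 2

A0 = {1}
A1: add {2} — 2 (Max) has 2→1.
A2 = A1; e.g. 3 (Max) has no edge into A1. Fixed point.
Max's winning region = {1, 2}.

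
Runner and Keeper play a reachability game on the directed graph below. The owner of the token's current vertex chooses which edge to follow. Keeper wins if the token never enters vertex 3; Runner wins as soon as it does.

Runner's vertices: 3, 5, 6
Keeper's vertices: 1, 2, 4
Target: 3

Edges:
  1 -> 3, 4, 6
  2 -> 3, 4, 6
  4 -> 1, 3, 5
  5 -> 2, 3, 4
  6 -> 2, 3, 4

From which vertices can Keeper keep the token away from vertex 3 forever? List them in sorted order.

1, 2, 4

A0 = {3}
A1: add {5, 6} — 5 (Runner) has 5→3; 6 (Runner) has 6→3.
A2 = A1; e.g. 1 (Keeper) can still go to 4. Fixed point.
Runner's attractor = {3, 5, 6}; Keeper avoids the target exactly from the complement.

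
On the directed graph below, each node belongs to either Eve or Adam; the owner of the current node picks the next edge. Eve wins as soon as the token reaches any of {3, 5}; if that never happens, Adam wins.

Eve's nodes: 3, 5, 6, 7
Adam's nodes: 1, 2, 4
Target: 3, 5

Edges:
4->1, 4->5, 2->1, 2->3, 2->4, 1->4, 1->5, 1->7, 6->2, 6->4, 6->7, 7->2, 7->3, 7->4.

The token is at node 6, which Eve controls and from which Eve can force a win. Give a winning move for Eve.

A0 = {3, 5}
A1: add {7} — 7 (Eve) has 7→3.
A2: add {6} — 6 (Eve) has 6→7.
A3 = A2; e.g. 1 (Adam) can still go to 4. Fixed point.
From 6, successor 7 is in the attractor (rank 1); the other successors 2, 4 are not.

7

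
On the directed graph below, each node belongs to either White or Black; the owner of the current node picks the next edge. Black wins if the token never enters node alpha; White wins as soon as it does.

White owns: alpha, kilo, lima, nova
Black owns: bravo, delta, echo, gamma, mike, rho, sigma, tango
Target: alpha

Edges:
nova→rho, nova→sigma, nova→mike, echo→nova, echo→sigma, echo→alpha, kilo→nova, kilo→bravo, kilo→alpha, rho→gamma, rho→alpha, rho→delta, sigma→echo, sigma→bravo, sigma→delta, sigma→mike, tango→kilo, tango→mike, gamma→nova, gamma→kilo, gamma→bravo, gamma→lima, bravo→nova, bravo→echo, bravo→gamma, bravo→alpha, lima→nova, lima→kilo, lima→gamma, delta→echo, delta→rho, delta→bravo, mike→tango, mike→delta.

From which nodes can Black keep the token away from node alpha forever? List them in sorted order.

bravo, delta, echo, gamma, mike, nova, rho, sigma, tango

A0 = {alpha}
A1: add {kilo} — kilo (White) has kilo→alpha.
A2: add {lima} — lima (White) has lima→kilo.
A3 = A2; e.g. nova (White) has no edge into A2. Fixed point.
White's attractor = {alpha, kilo, lima}; Black avoids the target exactly from the complement.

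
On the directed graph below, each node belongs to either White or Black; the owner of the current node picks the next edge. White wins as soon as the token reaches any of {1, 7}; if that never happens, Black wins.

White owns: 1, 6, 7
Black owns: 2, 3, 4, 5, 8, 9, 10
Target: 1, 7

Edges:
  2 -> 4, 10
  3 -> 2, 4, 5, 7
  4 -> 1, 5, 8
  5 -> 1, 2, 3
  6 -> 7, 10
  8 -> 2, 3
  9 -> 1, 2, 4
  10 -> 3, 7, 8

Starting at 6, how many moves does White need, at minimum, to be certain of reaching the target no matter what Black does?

A0 = {1, 7}
A1: add {6} — 6 (White) has 6→7.
A2 = A1; e.g. 2 (Black) can still go to 4. Fixed point.
6 enters the attractor at level 1, so White can force the target in 1 move from there.

1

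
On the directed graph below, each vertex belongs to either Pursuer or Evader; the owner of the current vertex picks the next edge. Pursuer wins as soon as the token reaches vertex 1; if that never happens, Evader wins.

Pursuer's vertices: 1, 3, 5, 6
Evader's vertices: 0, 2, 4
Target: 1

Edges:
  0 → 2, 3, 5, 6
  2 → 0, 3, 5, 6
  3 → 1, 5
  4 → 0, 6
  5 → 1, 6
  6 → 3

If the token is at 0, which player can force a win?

A0 = {1}
A1: add {3, 5} — 3 (Pursuer) has 3→1; 5 (Pursuer) has 5→1.
A2: add {6} — 6 (Pursuer) has 6→3.
A3 = A2; e.g. 0 (Evader) can still go to 2. Fixed point.
0 never enters the attractor, so Evader can avoid the target forever.

Evader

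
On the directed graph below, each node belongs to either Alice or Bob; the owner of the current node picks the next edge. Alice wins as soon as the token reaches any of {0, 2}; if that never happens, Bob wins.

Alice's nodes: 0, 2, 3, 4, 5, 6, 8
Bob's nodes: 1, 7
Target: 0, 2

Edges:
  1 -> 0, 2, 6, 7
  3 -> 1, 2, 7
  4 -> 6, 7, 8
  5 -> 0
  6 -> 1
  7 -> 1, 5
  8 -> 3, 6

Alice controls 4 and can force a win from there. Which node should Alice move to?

A0 = {0, 2}
A1: add {3, 5} — 3 (Alice) has 3→2; 5 (Alice) has 5→0.
A2: add {8} — 8 (Alice) has 8→3.
A3: add {4} — 4 (Alice) has 4→8.
A4 = A3; e.g. 1 (Bob) can still go to 6. Fixed point.
From 4, successor 8 is in the attractor (rank 2); the other successors 6, 7 are not.

8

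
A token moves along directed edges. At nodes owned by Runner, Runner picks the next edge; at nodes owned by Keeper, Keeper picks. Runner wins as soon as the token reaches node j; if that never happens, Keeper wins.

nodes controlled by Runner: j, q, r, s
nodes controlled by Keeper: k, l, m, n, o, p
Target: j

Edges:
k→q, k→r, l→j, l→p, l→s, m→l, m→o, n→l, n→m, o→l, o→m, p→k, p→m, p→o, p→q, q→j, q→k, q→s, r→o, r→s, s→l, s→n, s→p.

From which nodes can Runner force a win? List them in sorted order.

j, q

A0 = {j}
A1: add {q} — q (Runner) has q→j.
A2 = A1; e.g. k (Keeper) can still go to r. Fixed point.
Runner's winning region = {j, q}.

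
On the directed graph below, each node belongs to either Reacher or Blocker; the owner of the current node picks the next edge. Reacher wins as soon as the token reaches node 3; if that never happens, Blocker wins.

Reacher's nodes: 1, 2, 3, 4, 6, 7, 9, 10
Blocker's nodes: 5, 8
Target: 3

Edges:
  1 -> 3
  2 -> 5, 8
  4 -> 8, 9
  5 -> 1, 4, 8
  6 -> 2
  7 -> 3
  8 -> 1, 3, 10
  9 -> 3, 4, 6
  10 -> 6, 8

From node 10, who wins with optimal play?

Blocker

A0 = {3}
A1: add {1, 7, 9} — 1 (Reacher) has 1→3; 7 (Reacher) has 7→3; 9 (Reacher) has 9→3.
A2: add {4} — 4 (Reacher) has 4→9.
A3 = A2; e.g. 2 (Reacher) has no edge into A2. Fixed point.
10 never enters the attractor, so Blocker can avoid the target forever.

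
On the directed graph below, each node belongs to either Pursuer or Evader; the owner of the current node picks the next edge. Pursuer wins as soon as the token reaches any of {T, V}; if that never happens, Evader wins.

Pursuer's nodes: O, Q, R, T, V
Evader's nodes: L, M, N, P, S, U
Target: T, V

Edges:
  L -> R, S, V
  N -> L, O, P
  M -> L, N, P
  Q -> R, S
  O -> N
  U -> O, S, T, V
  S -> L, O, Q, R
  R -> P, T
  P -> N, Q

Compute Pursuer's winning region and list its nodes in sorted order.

Q, R, T, V

A0 = {T, V}
A1: add {R} — R (Pursuer) has R→T.
A2: add {Q} — Q (Pursuer) has Q→R.
A3 = A2; e.g. L (Evader) can still go to S. Fixed point.
Pursuer's winning region = {Q, R, T, V}.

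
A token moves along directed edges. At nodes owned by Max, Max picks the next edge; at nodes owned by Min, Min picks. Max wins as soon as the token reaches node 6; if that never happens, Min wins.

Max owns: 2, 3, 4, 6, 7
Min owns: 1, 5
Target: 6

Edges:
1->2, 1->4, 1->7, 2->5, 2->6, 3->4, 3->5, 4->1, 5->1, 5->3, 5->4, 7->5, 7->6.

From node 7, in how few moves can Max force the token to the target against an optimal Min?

A0 = {6}
A1: add {2, 7} — 2 (Max) has 2→6; 7 (Max) has 7→6.
A2 = A1; e.g. 1 (Min) can still go to 4. Fixed point.
7 enters the attractor at level 1, so Max can force the target in 1 move from there.

1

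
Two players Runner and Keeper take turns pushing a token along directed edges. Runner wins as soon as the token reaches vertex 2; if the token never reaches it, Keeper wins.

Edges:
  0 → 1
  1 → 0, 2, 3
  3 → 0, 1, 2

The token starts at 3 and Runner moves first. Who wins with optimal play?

Track states (vertex, player-to-move).
A0 = {(2,Runner), (2,Keeper)}
A1: add {(1,Runner), (3,Runner)}.
(3,Runner) ∈ A1 ⇒ Runner forces the target.

Runner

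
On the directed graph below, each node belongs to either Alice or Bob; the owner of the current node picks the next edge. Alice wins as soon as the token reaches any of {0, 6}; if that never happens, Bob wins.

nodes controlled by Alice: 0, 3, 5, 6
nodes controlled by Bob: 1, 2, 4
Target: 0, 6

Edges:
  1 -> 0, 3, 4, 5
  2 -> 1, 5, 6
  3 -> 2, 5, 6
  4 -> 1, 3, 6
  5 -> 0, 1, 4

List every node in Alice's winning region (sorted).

0, 3, 5, 6

A0 = {0, 6}
A1: add {3, 5} — 3 (Alice) has 3→6; 5 (Alice) has 5→0.
A2 = A1; e.g. 1 (Bob) can still go to 4. Fixed point.
Alice's winning region = {0, 3, 5, 6}.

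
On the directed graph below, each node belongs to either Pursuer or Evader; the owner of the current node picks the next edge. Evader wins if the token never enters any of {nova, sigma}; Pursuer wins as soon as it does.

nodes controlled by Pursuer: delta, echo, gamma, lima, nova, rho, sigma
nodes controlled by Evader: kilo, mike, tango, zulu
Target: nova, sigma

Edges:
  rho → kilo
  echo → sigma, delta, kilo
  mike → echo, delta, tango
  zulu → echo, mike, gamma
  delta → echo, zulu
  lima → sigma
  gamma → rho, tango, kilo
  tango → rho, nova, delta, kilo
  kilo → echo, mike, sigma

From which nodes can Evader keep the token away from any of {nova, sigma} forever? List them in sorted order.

gamma, kilo, mike, rho, tango, zulu

A0 = {nova, sigma}
A1: add {echo, lima} — echo (Pursuer) has echo→sigma; lima (Pursuer) has lima→sigma.
A2: add {delta} — delta (Pursuer) has delta→echo.
A3 = A2; e.g. rho (Pursuer) has no edge into A2. Fixed point.
Pursuer's attractor = {delta, echo, lima, nova, sigma}; Evader avoids the target exactly from the complement.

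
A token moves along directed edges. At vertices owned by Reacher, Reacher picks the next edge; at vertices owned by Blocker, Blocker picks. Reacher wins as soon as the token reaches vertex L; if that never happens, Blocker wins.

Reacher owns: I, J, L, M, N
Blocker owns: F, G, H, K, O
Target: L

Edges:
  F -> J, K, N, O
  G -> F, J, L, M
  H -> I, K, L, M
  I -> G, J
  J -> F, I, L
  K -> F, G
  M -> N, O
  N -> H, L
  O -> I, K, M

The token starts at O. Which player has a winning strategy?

A0 = {L}
A1: add {J, N} — J (Reacher) has J→L; N (Reacher) has N→L.
A2: add {I, M} — I (Reacher) has I→J; M (Reacher) has M→N.
A3 = A2; e.g. F (Blocker) can still go to K. Fixed point.
O never enters the attractor, so Blocker can avoid the target forever.

Blocker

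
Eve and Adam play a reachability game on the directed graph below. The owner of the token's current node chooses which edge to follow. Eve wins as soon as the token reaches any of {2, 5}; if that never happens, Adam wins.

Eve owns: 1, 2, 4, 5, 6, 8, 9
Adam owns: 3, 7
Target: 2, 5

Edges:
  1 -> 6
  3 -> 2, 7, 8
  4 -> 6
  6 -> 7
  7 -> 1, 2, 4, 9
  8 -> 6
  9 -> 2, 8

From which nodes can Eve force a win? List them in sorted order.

2, 5, 9

A0 = {2, 5}
A1: add {9} — 9 (Eve) has 9→2.
A2 = A1; e.g. 1 (Eve) has no edge into A1. Fixed point.
Eve's winning region = {2, 5, 9}.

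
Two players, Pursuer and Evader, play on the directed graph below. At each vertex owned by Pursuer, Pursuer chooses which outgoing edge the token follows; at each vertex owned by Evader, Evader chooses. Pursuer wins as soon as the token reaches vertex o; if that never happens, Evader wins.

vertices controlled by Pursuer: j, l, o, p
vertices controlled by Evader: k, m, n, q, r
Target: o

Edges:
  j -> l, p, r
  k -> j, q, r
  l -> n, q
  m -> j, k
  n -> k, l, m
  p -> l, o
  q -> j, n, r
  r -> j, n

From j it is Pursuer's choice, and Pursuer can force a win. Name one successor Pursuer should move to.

p

A0 = {o}
A1: add {p} — p (Pursuer) has p→o.
A2: add {j} — j (Pursuer) has j→p.
A3 = A2; e.g. k (Evader) can still go to q. Fixed point.
From j, successor p is in the attractor (rank 1); the other successors l, r are not.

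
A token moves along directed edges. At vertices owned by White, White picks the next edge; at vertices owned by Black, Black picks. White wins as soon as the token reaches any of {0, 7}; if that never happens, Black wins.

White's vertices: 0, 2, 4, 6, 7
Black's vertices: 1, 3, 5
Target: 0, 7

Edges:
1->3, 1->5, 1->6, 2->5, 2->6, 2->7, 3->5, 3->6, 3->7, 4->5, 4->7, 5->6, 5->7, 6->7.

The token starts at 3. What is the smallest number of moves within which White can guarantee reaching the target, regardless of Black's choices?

3

A0 = {0, 7}
A1: add {2, 4, 6} — 2 (White) has 2→7; 4 (White) has 4→7; 6 (White) has 6→7.
A2: add {5} — 5 (Black): all of {6, 7} already in.
A3: add {3} — 3 (Black): all of {5, 6, 7} already in.
3 enters the attractor at level 3, so White can force the target in 3 moves from there.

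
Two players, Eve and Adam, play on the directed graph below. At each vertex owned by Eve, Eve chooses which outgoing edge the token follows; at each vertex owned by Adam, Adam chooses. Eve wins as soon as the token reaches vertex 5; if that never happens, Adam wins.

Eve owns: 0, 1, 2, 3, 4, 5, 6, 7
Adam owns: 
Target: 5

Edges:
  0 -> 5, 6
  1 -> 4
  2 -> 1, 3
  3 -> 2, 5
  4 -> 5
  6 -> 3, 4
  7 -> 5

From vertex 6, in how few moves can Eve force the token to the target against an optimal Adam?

2

A0 = {5}
A1: add {0, 3, 4, 7} — 0 (Eve) has 0→5; 3 (Eve) has 3→5; 4 (Eve) has 4→5; 7 (Eve) has 7→5.
A2: add {1, 2, 6} — 1 (Eve) has 1→4; 2 (Eve) has 2→3; 6 (Eve) has 6→3.
A2 = all vertices. Fixed point.
6 enters the attractor at level 2, so Eve can force the target in 2 moves from there.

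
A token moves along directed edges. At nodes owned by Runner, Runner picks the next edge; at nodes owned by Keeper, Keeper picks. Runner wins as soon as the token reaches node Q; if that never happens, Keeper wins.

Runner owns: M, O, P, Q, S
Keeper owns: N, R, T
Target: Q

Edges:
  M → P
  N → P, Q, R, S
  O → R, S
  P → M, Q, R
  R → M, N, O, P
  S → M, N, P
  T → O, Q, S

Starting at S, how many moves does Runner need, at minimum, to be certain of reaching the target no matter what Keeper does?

A0 = {Q}
A1: add {P} — P (Runner) has P→Q.
A2: add {M, S} — M (Runner) has M→P; S (Runner) has S→P.
S enters the attractor at level 2, so Runner can force the target in 2 moves from there.

2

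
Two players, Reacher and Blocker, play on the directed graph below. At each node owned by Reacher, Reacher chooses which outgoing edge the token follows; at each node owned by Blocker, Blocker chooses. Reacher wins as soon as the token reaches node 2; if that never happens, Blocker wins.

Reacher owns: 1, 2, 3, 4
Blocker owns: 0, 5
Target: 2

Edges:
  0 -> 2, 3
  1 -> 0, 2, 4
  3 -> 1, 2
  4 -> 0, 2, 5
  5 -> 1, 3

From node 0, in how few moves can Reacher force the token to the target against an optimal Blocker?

A0 = {2}
A1: add {1, 3, 4} — 1 (Reacher) has 1→2; 3 (Reacher) has 3→2; 4 (Reacher) has 4→2.
A2: add {0, 5} — 0 (Blocker): all of {2, 3} already in; 5 (Blocker): all of {1, 3} already in.
A2 = all vertices. Fixed point.
0 enters the attractor at level 2, so Reacher can force the target in 2 moves from there.

2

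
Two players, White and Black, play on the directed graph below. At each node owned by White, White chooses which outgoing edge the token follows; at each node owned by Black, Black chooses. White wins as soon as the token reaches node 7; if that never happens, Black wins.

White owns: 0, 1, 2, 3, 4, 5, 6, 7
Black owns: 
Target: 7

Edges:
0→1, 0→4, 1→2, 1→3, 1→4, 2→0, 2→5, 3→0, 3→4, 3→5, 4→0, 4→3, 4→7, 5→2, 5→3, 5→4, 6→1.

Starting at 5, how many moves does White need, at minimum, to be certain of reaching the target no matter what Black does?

A0 = {7}
A1: add {4} — 4 (White) has 4→7.
A2: add {0, 1, 3, 5} — 0 (White) has 0→4; 1 (White) has 1→4; 3 (White) has 3→4; 5 (White) has 5→4.
5 enters the attractor at level 2, so White can force the target in 2 moves from there.

2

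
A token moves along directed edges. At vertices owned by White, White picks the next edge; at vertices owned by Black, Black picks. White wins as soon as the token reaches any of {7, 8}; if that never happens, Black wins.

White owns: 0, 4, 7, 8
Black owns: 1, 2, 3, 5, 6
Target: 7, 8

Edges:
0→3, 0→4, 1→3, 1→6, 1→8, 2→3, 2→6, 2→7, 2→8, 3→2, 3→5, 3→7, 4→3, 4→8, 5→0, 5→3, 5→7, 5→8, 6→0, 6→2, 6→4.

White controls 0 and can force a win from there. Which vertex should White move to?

4

A0 = {7, 8}
A1: add {4} — 4 (White) has 4→8.
A2: add {0} — 0 (White) has 0→4.
A3 = A2; e.g. 1 (Black) can still go to 3. Fixed point.
From 0, successor 4 is in the attractor (rank 1); the other successor 3 is not.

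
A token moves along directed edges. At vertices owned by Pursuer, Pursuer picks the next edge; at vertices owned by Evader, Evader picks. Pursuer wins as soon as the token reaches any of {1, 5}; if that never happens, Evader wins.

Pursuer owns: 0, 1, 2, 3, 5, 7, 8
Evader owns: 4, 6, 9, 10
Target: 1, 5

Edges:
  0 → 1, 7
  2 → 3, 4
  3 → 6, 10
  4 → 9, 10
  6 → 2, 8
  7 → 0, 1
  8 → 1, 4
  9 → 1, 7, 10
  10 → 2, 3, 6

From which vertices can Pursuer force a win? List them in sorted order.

0, 1, 5, 7, 8

A0 = {1, 5}
A1: add {0, 7, 8} — 0 (Pursuer) has 0→1; 7 (Pursuer) has 7→1; 8 (Pursuer) has 8→1.
A2 = A1; e.g. 2 (Pursuer) has no edge into A1. Fixed point.
Pursuer's winning region = {0, 1, 5, 7, 8}.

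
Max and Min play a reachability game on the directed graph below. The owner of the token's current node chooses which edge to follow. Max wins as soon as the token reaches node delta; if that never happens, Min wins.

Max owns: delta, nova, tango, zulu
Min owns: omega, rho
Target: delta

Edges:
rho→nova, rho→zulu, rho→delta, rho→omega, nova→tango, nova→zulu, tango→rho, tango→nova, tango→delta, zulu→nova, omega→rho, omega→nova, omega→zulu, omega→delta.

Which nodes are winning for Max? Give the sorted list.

A0 = {delta}
A1: add {tango} — tango (Max) has tango→delta.
A2: add {nova} — nova (Max) has nova→tango.
A3: add {zulu} — zulu (Max) has zulu→nova.
A4 = A3; e.g. rho (Min) can still go to omega. Fixed point.
Max's winning region = {delta, nova, tango, zulu}.

delta, nova, tango, zulu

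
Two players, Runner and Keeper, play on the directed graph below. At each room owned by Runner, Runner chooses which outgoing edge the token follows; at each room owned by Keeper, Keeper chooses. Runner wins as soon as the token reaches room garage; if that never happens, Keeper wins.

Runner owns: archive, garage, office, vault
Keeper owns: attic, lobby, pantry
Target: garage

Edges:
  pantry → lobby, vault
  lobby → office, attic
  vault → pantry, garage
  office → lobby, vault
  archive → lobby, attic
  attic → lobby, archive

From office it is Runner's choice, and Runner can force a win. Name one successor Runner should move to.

A0 = {garage}
A1: add {vault} — vault (Runner) has vault→garage.
A2: add {office} — office (Runner) has office→vault.
A3 = A2; e.g. pantry (Keeper) can still go to lobby. Fixed point.
From office, successor vault is in the attractor (rank 1); the other successor lobby is not.

vault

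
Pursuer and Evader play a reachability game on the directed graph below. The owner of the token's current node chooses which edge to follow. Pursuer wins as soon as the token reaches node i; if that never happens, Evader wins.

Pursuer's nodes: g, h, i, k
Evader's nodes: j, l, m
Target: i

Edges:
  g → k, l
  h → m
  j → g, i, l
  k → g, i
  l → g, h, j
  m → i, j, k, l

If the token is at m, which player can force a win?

A0 = {i}
A1: add {k} — k (Pursuer) has k→i.
A2: add {g} — g (Pursuer) has g→k.
A3 = A2; e.g. h (Pursuer) has no edge into A2. Fixed point.
m never enters the attractor, so Evader can avoid the target forever.

Evader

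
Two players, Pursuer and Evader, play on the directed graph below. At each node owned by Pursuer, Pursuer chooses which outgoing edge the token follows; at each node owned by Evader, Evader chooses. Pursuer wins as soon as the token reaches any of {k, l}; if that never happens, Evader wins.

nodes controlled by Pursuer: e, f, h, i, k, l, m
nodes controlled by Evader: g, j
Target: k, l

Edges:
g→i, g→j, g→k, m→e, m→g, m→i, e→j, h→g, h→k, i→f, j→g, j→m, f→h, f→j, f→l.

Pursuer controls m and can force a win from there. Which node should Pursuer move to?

i

A0 = {k, l}
A1: add {f, h} — f (Pursuer) has f→l; h (Pursuer) has h→k.
A2: add {i} — i (Pursuer) has i→f.
A3: add {m} — m (Pursuer) has m→i.
A4 = A3; e.g. e (Pursuer) has no edge into A3. Fixed point.
From m, successor i is in the attractor (rank 2); the other successors e, g are not.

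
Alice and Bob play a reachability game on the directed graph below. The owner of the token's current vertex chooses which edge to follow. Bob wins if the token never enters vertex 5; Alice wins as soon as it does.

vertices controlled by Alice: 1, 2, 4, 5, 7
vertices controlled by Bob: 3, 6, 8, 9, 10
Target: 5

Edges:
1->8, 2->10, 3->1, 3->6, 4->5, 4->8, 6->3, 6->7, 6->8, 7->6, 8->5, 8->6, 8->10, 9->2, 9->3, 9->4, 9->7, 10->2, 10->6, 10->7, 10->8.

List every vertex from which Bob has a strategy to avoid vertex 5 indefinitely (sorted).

1, 2, 3, 6, 7, 8, 9, 10

A0 = {5}
A1: add {4} — 4 (Alice) has 4→5.
A2 = A1; e.g. 1 (Alice) has no edge into A1. Fixed point.
Alice's attractor = {4, 5}; Bob avoids the target exactly from the complement.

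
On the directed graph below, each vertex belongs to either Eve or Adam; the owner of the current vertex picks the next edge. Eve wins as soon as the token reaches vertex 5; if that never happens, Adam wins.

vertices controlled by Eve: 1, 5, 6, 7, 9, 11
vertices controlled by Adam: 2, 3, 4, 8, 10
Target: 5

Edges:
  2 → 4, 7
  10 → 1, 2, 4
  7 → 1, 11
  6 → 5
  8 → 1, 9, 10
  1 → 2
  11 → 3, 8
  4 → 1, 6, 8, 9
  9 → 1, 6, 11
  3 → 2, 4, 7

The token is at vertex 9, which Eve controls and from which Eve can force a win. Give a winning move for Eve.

6

A0 = {5}
A1: add {6} — 6 (Eve) has 6→5.
A2: add {9} — 9 (Eve) has 9→6.
A3 = A2; e.g. 1 (Eve) has no edge into A2. Fixed point.
From 9, successor 6 is in the attractor (rank 1); the other successors 1, 11 are not.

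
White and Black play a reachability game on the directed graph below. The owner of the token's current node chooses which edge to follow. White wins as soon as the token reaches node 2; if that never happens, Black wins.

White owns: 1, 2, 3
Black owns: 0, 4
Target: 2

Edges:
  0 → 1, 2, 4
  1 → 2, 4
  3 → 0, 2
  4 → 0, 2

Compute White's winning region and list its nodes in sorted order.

1, 2, 3

A0 = {2}
A1: add {1, 3} — 1 (White) has 1→2; 3 (White) has 3→2.
A2 = A1; e.g. 0 (Black) can still go to 4. Fixed point.
White's winning region = {1, 2, 3}.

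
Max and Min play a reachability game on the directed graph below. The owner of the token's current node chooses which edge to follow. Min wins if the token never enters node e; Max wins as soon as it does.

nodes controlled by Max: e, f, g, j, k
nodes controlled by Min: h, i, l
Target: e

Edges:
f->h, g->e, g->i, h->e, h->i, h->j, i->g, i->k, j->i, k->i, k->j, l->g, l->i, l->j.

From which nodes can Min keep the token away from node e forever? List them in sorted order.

A0 = {e}
A1: add {g} — g (Max) has g→e.
A2 = A1; e.g. f (Max) has no edge into A1. Fixed point.
Max's attractor = {e, g}; Min avoids the target exactly from the complement.

f, h, i, j, k, l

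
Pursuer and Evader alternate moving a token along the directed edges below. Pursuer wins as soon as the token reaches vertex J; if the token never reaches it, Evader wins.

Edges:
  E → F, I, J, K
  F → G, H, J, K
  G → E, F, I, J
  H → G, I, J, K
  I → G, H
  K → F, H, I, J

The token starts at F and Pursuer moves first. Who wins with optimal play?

Pursuer

Track states (vertex, player-to-move).
A0 = {(J,Pursuer), (J,Evader)}
A1: add {(E,Pursuer), (F,Pursuer), (G,Pursuer), (H,Pursuer), (K,Pursuer)}.
(F,Pursuer) ∈ A1 ⇒ Pursuer forces the target.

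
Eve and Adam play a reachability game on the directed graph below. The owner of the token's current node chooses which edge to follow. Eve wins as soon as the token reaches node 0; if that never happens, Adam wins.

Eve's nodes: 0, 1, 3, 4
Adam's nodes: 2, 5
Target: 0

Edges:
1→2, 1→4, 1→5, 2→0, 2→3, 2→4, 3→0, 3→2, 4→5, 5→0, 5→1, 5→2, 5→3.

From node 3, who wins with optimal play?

A0 = {0}
A1: add {3} — 3 (Eve) has 3→0.
A2 = A1; e.g. 1 (Eve) has no edge into A1. Fixed point.
3 ∈ A1, so Eve can force the target.

Eve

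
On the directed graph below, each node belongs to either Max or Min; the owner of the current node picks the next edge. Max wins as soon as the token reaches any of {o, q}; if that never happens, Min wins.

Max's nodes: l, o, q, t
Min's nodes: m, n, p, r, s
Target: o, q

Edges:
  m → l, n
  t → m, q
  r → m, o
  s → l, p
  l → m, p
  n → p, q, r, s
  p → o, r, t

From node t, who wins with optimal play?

A0 = {o, q}
A1: add {t} — t (Max) has t→q.
A2 = A1; e.g. l (Max) has no edge into A1. Fixed point.
t ∈ A1, so Max can force the target.

Max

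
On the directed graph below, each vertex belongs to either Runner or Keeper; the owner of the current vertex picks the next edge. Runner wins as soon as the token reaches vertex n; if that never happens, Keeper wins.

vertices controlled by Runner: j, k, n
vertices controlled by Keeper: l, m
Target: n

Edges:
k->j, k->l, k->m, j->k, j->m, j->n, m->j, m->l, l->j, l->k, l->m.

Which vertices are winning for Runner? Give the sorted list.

j, k, n

A0 = {n}
A1: add {j} — j (Runner) has j→n.
A2: add {k} — k (Runner) has k→j.
A3 = A2; e.g. l (Keeper) can still go to m. Fixed point.
Runner's winning region = {j, k, n}.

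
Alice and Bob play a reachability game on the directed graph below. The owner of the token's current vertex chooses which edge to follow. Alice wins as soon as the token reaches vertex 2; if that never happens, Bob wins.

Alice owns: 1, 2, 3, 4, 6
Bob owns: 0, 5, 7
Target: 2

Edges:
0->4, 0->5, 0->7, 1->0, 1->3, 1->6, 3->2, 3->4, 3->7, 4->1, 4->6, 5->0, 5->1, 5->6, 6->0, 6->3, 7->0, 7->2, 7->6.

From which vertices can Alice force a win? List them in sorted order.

A0 = {2}
A1: add {3} — 3 (Alice) has 3→2.
A2: add {1, 6} — 1 (Alice) has 1→3; 6 (Alice) has 6→3.
A3: add {4} — 4 (Alice) has 4→1.
A4 = A3; e.g. 0 (Bob) can still go to 5. Fixed point.
Alice's winning region = {1, 2, 3, 4, 6}.

1, 2, 3, 4, 6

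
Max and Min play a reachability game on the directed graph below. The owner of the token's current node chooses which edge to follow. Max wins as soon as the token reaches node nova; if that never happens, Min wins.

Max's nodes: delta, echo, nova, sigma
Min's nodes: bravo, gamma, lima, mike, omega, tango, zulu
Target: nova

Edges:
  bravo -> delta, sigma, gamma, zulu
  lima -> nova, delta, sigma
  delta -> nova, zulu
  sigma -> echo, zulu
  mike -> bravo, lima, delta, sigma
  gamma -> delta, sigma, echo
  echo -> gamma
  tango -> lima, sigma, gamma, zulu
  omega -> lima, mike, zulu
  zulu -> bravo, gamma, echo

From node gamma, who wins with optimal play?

Min

A0 = {nova}
A1: add {delta} — delta (Max) has delta→nova.
A2 = A1; e.g. bravo (Min) can still go to sigma. Fixed point.
gamma never enters the attractor, so Min can avoid the target forever.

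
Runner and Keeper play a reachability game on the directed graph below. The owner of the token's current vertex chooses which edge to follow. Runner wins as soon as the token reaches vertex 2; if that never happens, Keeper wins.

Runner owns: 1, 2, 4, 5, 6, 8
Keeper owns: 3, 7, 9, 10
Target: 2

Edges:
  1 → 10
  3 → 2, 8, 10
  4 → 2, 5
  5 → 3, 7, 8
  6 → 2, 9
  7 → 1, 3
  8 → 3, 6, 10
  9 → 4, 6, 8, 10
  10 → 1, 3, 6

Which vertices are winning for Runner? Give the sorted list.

A0 = {2}
A1: add {4, 6} — 4 (Runner) has 4→2; 6 (Runner) has 6→2.
A2: add {8} — 8 (Runner) has 8→6.
A3: add {5} — 5 (Runner) has 5→8.
A4 = A3; e.g. 1 (Runner) has no edge into A3. Fixed point.
Runner's winning region = {2, 4, 5, 6, 8}.

2, 4, 5, 6, 8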